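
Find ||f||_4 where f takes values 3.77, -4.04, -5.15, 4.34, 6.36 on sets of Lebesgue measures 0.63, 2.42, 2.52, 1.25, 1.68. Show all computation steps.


Step 1: Compute |f_i|^4 for each value:
  |3.77|^4 = 202.006526
  |-4.04|^4 = 266.394627
  |-5.15|^4 = 703.443006
  |4.34|^4 = 354.779827
  |6.36|^4 = 1636.17014
Step 2: Multiply by measures and sum:
  202.006526 * 0.63 = 127.264112
  266.394627 * 2.42 = 644.674996
  703.443006 * 2.52 = 1772.676376
  354.779827 * 1.25 = 443.474784
  1636.17014 * 1.68 = 2748.765835
Sum = 127.264112 + 644.674996 + 1772.676376 + 443.474784 + 2748.765835 = 5736.856103
Step 3: Take the p-th root:
||f||_4 = (5736.856103)^(1/4) = 8.70299


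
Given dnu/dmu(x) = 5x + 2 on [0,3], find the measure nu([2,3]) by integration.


nu(A) = integral_A (dnu/dmu) dmu = integral_2^3 (5x + 2) dx
Step 1: Antiderivative F(x) = (5/2)x^2 + 2x
Step 2: F(3) = (5/2)*3^2 + 2*3 = 22.5 + 6 = 28.5
Step 3: F(2) = (5/2)*2^2 + 2*2 = 10 + 4 = 14
Step 4: nu([2,3]) = F(3) - F(2) = 28.5 - 14 = 14.5


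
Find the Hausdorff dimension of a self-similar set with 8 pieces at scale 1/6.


For a self-similar set with N copies scaled by 1/r:
dim_H = log(N)/log(r) = log(8)/log(6)
= 2.079442/1.791759
= 1.160558


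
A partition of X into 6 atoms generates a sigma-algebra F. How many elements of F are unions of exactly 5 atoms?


Each element of F is a union of some subset of the 6 atoms.
Elements that are unions of exactly 5 atoms correspond to 5-element subsets of the 6 atoms.
Count = C(6, 5) = 6! / (5! * 1!) = 6.


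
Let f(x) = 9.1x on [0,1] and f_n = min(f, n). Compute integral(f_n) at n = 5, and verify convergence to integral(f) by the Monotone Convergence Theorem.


f(x) = 9.1x on [0,1]; f_n(x) = min(9.1x, n). At n = 5:
Step 1: f(x) reaches 5 at x = 5/9.1 = 0.549451
Step 2: integral(f_5) = integral(9.1x, 0, 0.549451) + integral(5, 0.549451, 1)
       = 9.1*0.549451^2/2 + 5*(1 - 0.549451)
       = 1.373626 + 2.252747
       = 3.626374
Step 3: As n -> infinity, f_n increases to f, so by MCT integral(f_n) -> integral(f) = 9.1/2 = 4.55.
Convergence: integral(f_5) = 3.626374 -> 4.55 as n -> infinity


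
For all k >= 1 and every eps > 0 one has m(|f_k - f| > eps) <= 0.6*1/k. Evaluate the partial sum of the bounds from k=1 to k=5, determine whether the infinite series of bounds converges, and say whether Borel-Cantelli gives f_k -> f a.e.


Step 1: List the terms 0.6*1/k for k = 1 to 5:
  k=1: 0.6
  k=2: 0.3
  k=3: 0.2
  k=4: 0.15
  k=5: 0.12
Step 2: Partial sum = 0.6 + 0.3 + 0.2 + 0.15 + 0.12
     = 1.37
Step 3: The full series sum_(k>=1) 0.6*1/k diverges (harmonic series, p = 1; a nonzero constant multiple of a divergent series diverges).
Step 4: The (first) Borel-Cantelli lemma requires a summable sequence of measures, so it does not apply here;
        from this bound alone no conclusion about a.e. convergence can be drawn (convergence in measure still
        gives an a.e.-convergent subsequence, but not a.e. convergence of the whole sequence).
Conclusion: series diverges; Borel-Cantelli is inconclusive about a.e. convergence of f_k.


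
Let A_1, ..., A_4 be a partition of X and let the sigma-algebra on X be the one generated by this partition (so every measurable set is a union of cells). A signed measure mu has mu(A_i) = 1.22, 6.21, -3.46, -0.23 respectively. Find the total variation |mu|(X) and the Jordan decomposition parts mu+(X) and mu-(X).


Step 1: Every measurable set is a union of atoms (the cells / points), so a Hahn decomposition is
  obtained by grouping atoms by sign: P = union of atoms with mu > 0, N = union of the remaining atoms.
  Atoms in P (indices): 1, 2;  atoms in N (indices): 3, 4
  Positive values: 1.22, 6.21
  Negative values: -3.46, -0.23
Step 2: mu+(X) = mu(P) = sum of positive atom values = 7.43
Step 3: mu-(X) = -mu(N) = sum of |negative atom values| = 3.69
Step 4: |mu|(X) = mu+(X) + mu-(X) = 7.43 + 3.69 = 11.12


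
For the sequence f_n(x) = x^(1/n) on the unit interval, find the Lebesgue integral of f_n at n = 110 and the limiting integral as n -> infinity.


At n = 110: f_110(x) = x^(1/110).
Step 1: integral(x^(1/110), 0, 1) = [x^(1/110+1) / (1/110+1)] from 0 to 1
     = 1 / (1/110 + 1) = 1 / ((110+1)/110) = 110/(110+1)
     = 110/111 = 0.990991
Step 2: As n -> infinity, f_n(x) = x^(1/n) -> 1 for x in (0,1], and f_n is increasing in n.
By MCT, lim_n integral(f_n) = integral(lim_n f_n) = integral(1, 0, 1) = 1.
Step 3: Verify convergence: 110/111 = 0.990991 -> 1


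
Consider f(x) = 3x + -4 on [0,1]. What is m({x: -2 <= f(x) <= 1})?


f^(-1)([-2, 1]) = {x : -2 <= 3x + -4 <= 1}
Solving: (-2 - -4)/3 <= x <= (1 - -4)/3
= [0.666667, 1.666667]
Intersecting with [0,1]: [0.666667, 1]
Measure = 1 - 0.666667 = 0.333333


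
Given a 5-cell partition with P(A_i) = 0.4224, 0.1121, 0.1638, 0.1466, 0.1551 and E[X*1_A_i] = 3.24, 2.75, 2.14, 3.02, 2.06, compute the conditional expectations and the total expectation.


For each cell A_i: E[X|A_i] = E[X*1_A_i] / P(A_i)
Step 1: E[X|A_1] = 3.24 / 0.4224 = 7.670455
Step 2: E[X|A_2] = 2.75 / 0.1121 = 24.531668
Step 3: E[X|A_3] = 2.14 / 0.1638 = 13.064713
Step 4: E[X|A_4] = 3.02 / 0.1466 = 20.600273
Step 5: E[X|A_5] = 2.06 / 0.1551 = 13.281754
Verification: E[X] = sum E[X*1_A_i] = 3.24 + 2.75 + 2.14 + 3.02 + 2.06 = 13.21


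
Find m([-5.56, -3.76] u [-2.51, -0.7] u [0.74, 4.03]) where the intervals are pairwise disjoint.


For pairwise disjoint intervals, m(union) = sum of lengths.
= (-3.76 - -5.56) + (-0.7 - -2.51) + (4.03 - 0.74)
= 1.8 + 1.81 + 3.29
= 6.9


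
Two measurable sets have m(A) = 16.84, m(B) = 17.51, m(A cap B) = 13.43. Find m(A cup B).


By inclusion-exclusion: m(A u B) = m(A) + m(B) - m(A n B)
= 16.84 + 17.51 - 13.43
= 20.92


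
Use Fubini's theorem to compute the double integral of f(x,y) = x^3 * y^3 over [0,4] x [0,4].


By Fubini's theorem, the double integral factors as a product of single integrals:
Step 1: integral_0^4 x^3 dx = [x^4/4] from 0 to 4
     = 4^4/4 = 64
Step 2: integral_0^4 y^3 dy = [y^4/4] from 0 to 4
     = 4^4/4 = 64
Step 3: Double integral = 64 * 64 = 4096


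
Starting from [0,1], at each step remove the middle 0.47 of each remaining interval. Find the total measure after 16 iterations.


Step 1: At each step, fraction remaining = 1 - 0.47 = 0.53
Step 2: After 16 steps, measure = (0.53)^16
Result = 3.876269e-05


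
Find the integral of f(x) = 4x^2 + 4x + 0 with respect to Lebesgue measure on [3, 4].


The Lebesgue integral of a Riemann-integrable function agrees with the Riemann integral.
Antiderivative F(x) = (4/3)x^3 + (4/2)x^2 + 0x
F(4) = (4/3)*4^3 + (4/2)*4^2 + 0*4
     = (4/3)*64 + (4/2)*16 + 0*4
     = 85.333333 + 32 + 0
     = 117.333333
F(3) = 54
Integral = F(4) - F(3) = 117.333333 - 54 = 63.333333


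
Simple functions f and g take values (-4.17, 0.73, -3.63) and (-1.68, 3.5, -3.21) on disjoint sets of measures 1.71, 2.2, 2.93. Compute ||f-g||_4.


Step 1: Compute differences f_i - g_i:
  -4.17 - -1.68 = -2.49
  0.73 - 3.5 = -2.77
  -3.63 - -3.21 = -0.42
Step 2: Compute |diff|^4 * measure for each set:
  |-2.49|^4 * 1.71 = 38.44124 * 1.71 = 65.73452
  |-2.77|^4 * 2.2 = 58.873394 * 2.2 = 129.521468
  |-0.42|^4 * 2.93 = 0.031117 * 2.93 = 0.091173
Step 3: Sum = 195.347161
Step 4: ||f-g||_4 = (195.347161)^(1/4) = 3.738538


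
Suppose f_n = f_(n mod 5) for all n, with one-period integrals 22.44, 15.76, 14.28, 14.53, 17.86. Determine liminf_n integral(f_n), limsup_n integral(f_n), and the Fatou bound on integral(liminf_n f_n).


The sequence (integral(f_n)) is periodic with period 5, repeating the values 22.44, 15.76, 14.28, 14.53, 17.86 indefinitely.
Step 1: For a periodic sequence, every tail (a_m, a_(m+1), ...) contains all 5 period values infinitely often.
Step 2: Hence inf of every tail = min of the period values = min(22.44, 15.76, 14.28, 14.53, 17.86) = 14.28.
        liminf_n integral(f_n) = sup over m of (inf of tail from m) = 14.28.
Step 3: Similarly sup of every tail = max of the period values = 22.44.
        limsup_n integral(f_n) = 22.44.
Step 4: Fatou's lemma: integral(liminf_n f_n) <= liminf_n integral(f_n) = 14.28.
        So the integral of the pointwise liminf is at most 14.28.


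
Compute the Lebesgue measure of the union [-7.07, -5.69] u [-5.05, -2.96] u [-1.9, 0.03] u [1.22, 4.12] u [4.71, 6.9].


For pairwise disjoint intervals, m(union) = sum of lengths.
= (-5.69 - -7.07) + (-2.96 - -5.05) + (0.03 - -1.9) + (4.12 - 1.22) + (6.9 - 4.71)
= 1.38 + 2.09 + 1.93 + 2.9 + 2.19
= 10.49


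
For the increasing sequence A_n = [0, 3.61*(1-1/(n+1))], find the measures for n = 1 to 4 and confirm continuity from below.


By continuity of measure from below: if A_n increases to A, then m(A_n) -> m(A).
Here A = [0, 3.61], so m(A) = 3.61
Step 1: a_1 = 3.61*(1 - 1/2) = 1.805, m(A_1) = 1.805
Step 2: a_2 = 3.61*(1 - 1/3) = 2.4067, m(A_2) = 2.4067
Step 3: a_3 = 3.61*(1 - 1/4) = 2.7075, m(A_3) = 2.7075
Step 4: a_4 = 3.61*(1 - 1/5) = 2.888, m(A_4) = 2.888
Limit: m(A_n) -> m([0,3.61]) = 3.61


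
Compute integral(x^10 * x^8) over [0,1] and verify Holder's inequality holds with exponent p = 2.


Step 1: Exact integral of f*g = integral(x^18, 0, 1) = 1/19
     = 0.052632
Step 2: Holder bound with p=2, q=2:
  ||f||_p = (integral x^20 dx)^(1/2) = (1/21)^(1/2) = 0.218218
  ||g||_q = (integral x^16 dx)^(1/2) = (1/17)^(1/2) = 0.242536
Step 3: Holder bound = ||f||_p * ||g||_q = 0.218218 * 0.242536 = 0.052926
Verification: 0.052632 <= 0.052926 (Holder holds)


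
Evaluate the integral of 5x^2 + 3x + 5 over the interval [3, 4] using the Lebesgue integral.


The Lebesgue integral of a Riemann-integrable function agrees with the Riemann integral.
Antiderivative F(x) = (5/3)x^3 + (3/2)x^2 + 5x
F(4) = (5/3)*4^3 + (3/2)*4^2 + 5*4
     = (5/3)*64 + (3/2)*16 + 5*4
     = 106.666667 + 24 + 20
     = 150.666667
F(3) = 73.5
Integral = F(4) - F(3) = 150.666667 - 73.5 = 77.166667


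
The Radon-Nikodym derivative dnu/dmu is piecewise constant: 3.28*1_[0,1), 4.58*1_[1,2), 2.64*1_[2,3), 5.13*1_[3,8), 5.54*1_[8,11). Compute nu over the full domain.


Integrate each piece of the Radon-Nikodym derivative:
Step 1: integral_0^1 3.28 dx = 3.28*(1-0) = 3.28*1 = 3.28
Step 2: integral_1^2 4.58 dx = 4.58*(2-1) = 4.58*1 = 4.58
Step 3: integral_2^3 2.64 dx = 2.64*(3-2) = 2.64*1 = 2.64
Step 4: integral_3^8 5.13 dx = 5.13*(8-3) = 5.13*5 = 25.65
Step 5: integral_8^11 5.54 dx = 5.54*(11-8) = 5.54*3 = 16.62
Total: 3.28 + 4.58 + 2.64 + 25.65 + 16.62 = 52.77


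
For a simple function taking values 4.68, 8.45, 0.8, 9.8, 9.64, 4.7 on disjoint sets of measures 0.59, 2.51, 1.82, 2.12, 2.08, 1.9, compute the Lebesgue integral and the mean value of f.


Step 1: Integral = sum(value_i * measure_i)
= 4.68*0.59 + 8.45*2.51 + 0.8*1.82 + 9.8*2.12 + 9.64*2.08 + 4.7*1.9
= 2.7612 + 21.2095 + 1.456 + 20.776 + 20.0512 + 8.93
= 75.1839
Step 2: Total measure of domain = 0.59 + 2.51 + 1.82 + 2.12 + 2.08 + 1.9 = 11.02
Step 3: Average value = 75.1839 / 11.02 = 6.822495


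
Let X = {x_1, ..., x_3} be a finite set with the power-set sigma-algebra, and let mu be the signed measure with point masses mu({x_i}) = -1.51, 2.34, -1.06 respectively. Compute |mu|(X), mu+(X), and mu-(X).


Step 1: Every measurable set is a union of atoms (the cells / points), so a Hahn decomposition is
  obtained by grouping atoms by sign: P = union of atoms with mu > 0, N = union of the remaining atoms.
  Atoms in P (indices): 2;  atoms in N (indices): 1, 3
  Positive values: 2.34
  Negative values: -1.51, -1.06
Step 2: mu+(X) = mu(P) = sum of positive atom values = 2.34
Step 3: mu-(X) = -mu(N) = sum of |negative atom values| = 2.57
Step 4: |mu|(X) = mu+(X) + mu-(X) = 2.34 + 2.57 = 4.91


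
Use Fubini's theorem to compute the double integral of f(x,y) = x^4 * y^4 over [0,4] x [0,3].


By Fubini's theorem, the double integral factors as a product of single integrals:
Step 1: integral_0^4 x^4 dx = [x^5/5] from 0 to 4
     = 4^5/5 = 204.8
Step 2: integral_0^3 y^4 dy = [y^5/5] from 0 to 3
     = 3^5/5 = 48.6
Step 3: Double integral = 204.8 * 48.6 = 9953.28


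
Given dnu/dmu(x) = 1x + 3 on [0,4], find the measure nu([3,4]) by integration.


nu(A) = integral_A (dnu/dmu) dmu = integral_3^4 (1x + 3) dx
Step 1: Antiderivative F(x) = (1/2)x^2 + 3x
Step 2: F(4) = (1/2)*4^2 + 3*4 = 8 + 12 = 20
Step 3: F(3) = (1/2)*3^2 + 3*3 = 4.5 + 9 = 13.5
Step 4: nu([3,4]) = F(4) - F(3) = 20 - 13.5 = 6.5


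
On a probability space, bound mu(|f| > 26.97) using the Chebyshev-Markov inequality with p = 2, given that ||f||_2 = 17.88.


Chebyshev/Markov inequality: mu(|f| > eps) <= (||f||_p / eps)^p
Step 1: ||f||_2 / eps = 17.88 / 26.97 = 0.662959
Step 2: Raise to power p = 2:
  (0.662959)^2 = 0.439514
Step 3: Therefore mu(|f| > 26.97) <= 0.439514


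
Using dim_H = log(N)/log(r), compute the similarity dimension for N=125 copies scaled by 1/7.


For a self-similar set with N copies scaled by 1/r:
dim_H = log(N)/log(r) = log(125)/log(7)
= 4.828314/1.94591
= 2.481262


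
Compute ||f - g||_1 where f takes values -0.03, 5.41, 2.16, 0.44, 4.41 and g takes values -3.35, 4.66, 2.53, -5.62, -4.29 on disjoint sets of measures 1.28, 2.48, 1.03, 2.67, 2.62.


Step 1: Compute differences f_i - g_i:
  -0.03 - -3.35 = 3.32
  5.41 - 4.66 = 0.75
  2.16 - 2.53 = -0.37
  0.44 - -5.62 = 6.06
  4.41 - -4.29 = 8.7
Step 2: Compute |diff|^1 * measure for each set:
  |3.32|^1 * 1.28 = 3.32 * 1.28 = 4.2496
  |0.75|^1 * 2.48 = 0.75 * 2.48 = 1.86
  |-0.37|^1 * 1.03 = 0.37 * 1.03 = 0.3811
  |6.06|^1 * 2.67 = 6.06 * 2.67 = 16.1802
  |8.7|^1 * 2.62 = 8.7 * 2.62 = 22.794
Step 3: Sum = 45.4649
Step 4: ||f-g||_1 = (45.4649)^(1/1) = 45.4649


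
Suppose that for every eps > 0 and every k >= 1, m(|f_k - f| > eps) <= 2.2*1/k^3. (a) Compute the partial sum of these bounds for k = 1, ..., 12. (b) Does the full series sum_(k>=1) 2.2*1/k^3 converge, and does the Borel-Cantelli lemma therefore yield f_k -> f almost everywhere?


Step 1: List the terms 2.2*1/k^3 for k = 1 to 12:
  k=1: 2.2
  k=2: 0.275
  k=3: 0.081481
  k=4: 0.034375
  k=5: 0.0176
  k=6: 0.010185
  k=7: 0.006414
  k=8: 0.004297
  k=9: 0.003018
  k=10: 0.0022
  k=11: 0.001653
  k=12: 0.001273
Step 2: Partial sum = 2.2 + 0.275 + 0.081481 + 0.034375 + 0.0176 + 0.010185 + 0.006414 + 0.004297 + 0.003018 + 0.0022 + 0.001653 + 0.001273
     = 2.637496
Step 3: The full series sum_(k>=1) 2.2*1/k^3 converges (p-series with p = 3 > 1; a constant multiple of a convergent series converges).
Step 4: Fix eps > 0. Since sum_k m(|f_k - f| > eps) < infinity, the Borel-Cantelli lemma gives
        m(limsup_k {|f_k - f| > eps}) = 0, i.e. for a.e. x, |f_k(x) - f(x)| <= eps for all large k.
        Applying this with eps = 1/j for j = 1, 2, ... and intersecting the countably many full-measure sets,
        for a.e. x we get limsup_k |f_k(x) - f(x)| <= 1/j for every j, hence f_k -> f almost everywhere.
Conclusion: series converges; Borel-Cantelli yields f_k -> f a.e.


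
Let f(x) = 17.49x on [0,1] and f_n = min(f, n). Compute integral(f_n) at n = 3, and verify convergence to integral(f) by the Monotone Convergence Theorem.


f(x) = 17.49x on [0,1]; f_n(x) = min(17.49x, n). At n = 3:
Step 1: f(x) reaches 3 at x = 3/17.49 = 0.171527
Step 2: integral(f_3) = integral(17.49x, 0, 0.171527) + integral(3, 0.171527, 1)
       = 17.49*0.171527^2/2 + 3*(1 - 0.171527)
       = 0.25729 + 2.48542
       = 2.74271
Step 3: As n -> infinity, f_n increases to f, so by MCT integral(f_n) -> integral(f) = 17.49/2 = 8.745.
Convergence: integral(f_3) = 2.74271 -> 8.745 as n -> infinity


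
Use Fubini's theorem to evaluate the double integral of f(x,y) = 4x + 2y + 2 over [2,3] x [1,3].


By Fubini, integrate in x first, then y.
Step 1: Fix y, integrate over x in [2,3]:
  integral(4x + 2y + 2, x=2..3)
  = 4*(3^2 - 2^2)/2 + (2y + 2)*(3 - 2)
  = 10 + (2y + 2)*1
  = 10 + 2y + 2
  = 12 + 2y
Step 2: Integrate over y in [1,3]:
  integral(12 + 2y, y=1..3)
  = 12*2 + 2*(3^2 - 1^2)/2
  = 24 + 8
  = 32


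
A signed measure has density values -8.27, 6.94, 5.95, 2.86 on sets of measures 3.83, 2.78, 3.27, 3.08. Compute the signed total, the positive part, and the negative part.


Step 1: Compute signed measure on each set:
  Set 1: -8.27 * 3.83 = -31.6741
  Set 2: 6.94 * 2.78 = 19.2932
  Set 3: 5.95 * 3.27 = 19.4565
  Set 4: 2.86 * 3.08 = 8.8088
Step 2: Total signed measure = (-31.6741) + (19.2932) + (19.4565) + (8.8088)
     = 15.8844
Step 3: Positive part mu+(X) = sum of positive contributions = 47.5585
Step 4: Negative part mu-(X) = |sum of negative contributions| = 31.6741


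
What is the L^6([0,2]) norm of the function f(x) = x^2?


Step 1: ||f||_6 = (integral_0^2 |x^2|^6 dx)^(1/6)
     = (integral_0^2 x^12 dx)^(1/6)
Step 2: integral_0^2 x^12 dx = [x^13/(13)] from 0 to 2 = 2^13/13
     = 8192/13 = 630.153846
Step 3: ||f||_6 = (630.153846)^(1/6) = 2.928023


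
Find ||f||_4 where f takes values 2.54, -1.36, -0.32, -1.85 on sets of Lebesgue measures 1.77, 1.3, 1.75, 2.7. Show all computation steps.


Step 1: Compute |f_i|^4 for each value:
  |2.54|^4 = 41.623143
  |-1.36|^4 = 3.42102
  |-0.32|^4 = 0.010486
  |-1.85|^4 = 11.713506
Step 2: Multiply by measures and sum:
  41.623143 * 1.77 = 73.672962
  3.42102 * 1.3 = 4.447326
  0.010486 * 1.75 = 0.01835
  11.713506 * 2.7 = 31.626467
Sum = 73.672962 + 4.447326 + 0.01835 + 31.626467 = 109.765105
Step 3: Take the p-th root:
||f||_4 = (109.765105)^(1/4) = 3.236802


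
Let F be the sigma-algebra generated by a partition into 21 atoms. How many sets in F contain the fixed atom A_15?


Each element of F is a union of some subset S of the 21 atoms.
The element contains A_15 iff A_15 is in S.
So we count subsets S of {A_1,...,A_21} with A_15 in S: choose freely among the other 20 atoms.
Count = 2^(21-1) = 2^20 = 1048576.


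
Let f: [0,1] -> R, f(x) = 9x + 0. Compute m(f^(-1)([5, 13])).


f^(-1)([5, 13]) = {x : 5 <= 9x + 0 <= 13}
Solving: (5 - 0)/9 <= x <= (13 - 0)/9
= [0.555556, 1.444444]
Intersecting with [0,1]: [0.555556, 1]
Measure = 1 - 0.555556 = 0.444444


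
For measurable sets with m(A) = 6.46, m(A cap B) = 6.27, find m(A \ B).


m(A \ B) = m(A) - m(A n B)
= 6.46 - 6.27
= 0.19


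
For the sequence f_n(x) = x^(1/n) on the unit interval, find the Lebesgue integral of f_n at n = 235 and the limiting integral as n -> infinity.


At n = 235: f_235(x) = x^(1/235).
Step 1: integral(x^(1/235), 0, 1) = [x^(1/235+1) / (1/235+1)] from 0 to 1
     = 1 / (1/235 + 1) = 1 / ((235+1)/235) = 235/(235+1)
     = 235/236 = 0.995763
Step 2: As n -> infinity, f_n(x) = x^(1/n) -> 1 for x in (0,1], and f_n is increasing in n.
By MCT, lim_n integral(f_n) = integral(lim_n f_n) = integral(1, 0, 1) = 1.
Step 3: Verify convergence: 235/236 = 0.995763 -> 1


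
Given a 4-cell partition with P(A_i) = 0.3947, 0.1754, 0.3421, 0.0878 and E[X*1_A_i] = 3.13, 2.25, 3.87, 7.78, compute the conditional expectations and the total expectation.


For each cell A_i: E[X|A_i] = E[X*1_A_i] / P(A_i)
Step 1: E[X|A_1] = 3.13 / 0.3947 = 7.930073
Step 2: E[X|A_2] = 2.25 / 0.1754 = 12.827822
Step 3: E[X|A_3] = 3.87 / 0.3421 = 11.312482
Step 4: E[X|A_4] = 7.78 / 0.0878 = 88.610478
Verification: E[X] = sum E[X*1_A_i] = 3.13 + 2.25 + 3.87 + 7.78 = 17.03


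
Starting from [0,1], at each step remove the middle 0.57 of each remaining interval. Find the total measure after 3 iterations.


Step 1: At each step, fraction remaining = 1 - 0.57 = 0.43
Step 2: After 3 steps, measure = (0.43)^3
Step 3: Computing the power step by step:
  After step 1: 0.43
  After step 2: 0.1849
  After step 3: 0.079507
Result = 0.079507


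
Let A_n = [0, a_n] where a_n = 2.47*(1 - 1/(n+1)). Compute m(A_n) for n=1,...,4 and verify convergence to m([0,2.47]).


By continuity of measure from below: if A_n increases to A, then m(A_n) -> m(A).
Here A = [0, 2.47], so m(A) = 2.47
Step 1: a_1 = 2.47*(1 - 1/2) = 1.235, m(A_1) = 1.235
Step 2: a_2 = 2.47*(1 - 1/3) = 1.6467, m(A_2) = 1.6467
Step 3: a_3 = 2.47*(1 - 1/4) = 1.8525, m(A_3) = 1.8525
Step 4: a_4 = 2.47*(1 - 1/5) = 1.976, m(A_4) = 1.976
Limit: m(A_n) -> m([0,2.47]) = 2.47


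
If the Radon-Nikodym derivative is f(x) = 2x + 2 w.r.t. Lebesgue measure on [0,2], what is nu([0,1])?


nu(A) = integral_A (dnu/dmu) dmu = integral_0^1 (2x + 2) dx
Step 1: Antiderivative F(x) = (2/2)x^2 + 2x
Step 2: F(1) = (2/2)*1^2 + 2*1 = 1 + 2 = 3
Step 3: F(0) = (2/2)*0^2 + 2*0 = 0.0 + 0 = 0.0
Step 4: nu([0,1]) = F(1) - F(0) = 3 - 0.0 = 3


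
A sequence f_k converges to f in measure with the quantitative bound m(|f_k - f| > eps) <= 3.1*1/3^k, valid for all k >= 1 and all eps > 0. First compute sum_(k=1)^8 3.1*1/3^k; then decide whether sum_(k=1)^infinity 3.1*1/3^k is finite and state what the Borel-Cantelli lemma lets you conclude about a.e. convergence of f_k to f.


Step 1: List the terms 3.1*1/3^k for k = 1 to 8:
  k=1: 1.033333
  k=2: 0.344444
  k=3: 0.114815
  k=4: 0.038272
  k=5: 0.012757
  k=6: 0.004252
  k=7: 0.001417
  k=8: 4.724889e-04
Step 2: Partial sum = 1.033333 + 0.344444 + 0.114815 + 0.038272 + 0.012757 + 0.004252 + 0.001417 + 4.724889e-04
     = 1.549764
Step 3: The full series sum_(k>=1) 3.1*1/3^k converges (geometric series with ratio 1/3 < 1; a constant multiple of a convergent series converges).
Step 4: Fix eps > 0. Since sum_k m(|f_k - f| > eps) < infinity, the Borel-Cantelli lemma gives
        m(limsup_k {|f_k - f| > eps}) = 0, i.e. for a.e. x, |f_k(x) - f(x)| <= eps for all large k.
        Applying this with eps = 1/j for j = 1, 2, ... and intersecting the countably many full-measure sets,
        for a.e. x we get limsup_k |f_k(x) - f(x)| <= 1/j for every j, hence f_k -> f almost everywhere.
Conclusion: series converges; Borel-Cantelli yields f_k -> f a.e.


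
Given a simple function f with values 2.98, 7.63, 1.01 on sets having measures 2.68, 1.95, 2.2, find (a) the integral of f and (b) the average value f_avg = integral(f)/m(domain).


Step 1: Integral = sum(value_i * measure_i)
= 2.98*2.68 + 7.63*1.95 + 1.01*2.2
= 7.9864 + 14.8785 + 2.222
= 25.0869
Step 2: Total measure of domain = 2.68 + 1.95 + 2.2 = 6.83
Step 3: Average value = 25.0869 / 6.83 = 3.673045


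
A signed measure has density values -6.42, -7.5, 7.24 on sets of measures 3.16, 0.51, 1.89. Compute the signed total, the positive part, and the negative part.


Step 1: Compute signed measure on each set:
  Set 1: -6.42 * 3.16 = -20.2872
  Set 2: -7.5 * 0.51 = -3.825
  Set 3: 7.24 * 1.89 = 13.6836
Step 2: Total signed measure = (-20.2872) + (-3.825) + (13.6836)
     = -10.4286
Step 3: Positive part mu+(X) = sum of positive contributions = 13.6836
Step 4: Negative part mu-(X) = |sum of negative contributions| = 24.1122


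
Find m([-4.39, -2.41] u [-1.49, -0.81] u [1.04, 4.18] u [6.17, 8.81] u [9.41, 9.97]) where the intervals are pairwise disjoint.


For pairwise disjoint intervals, m(union) = sum of lengths.
= (-2.41 - -4.39) + (-0.81 - -1.49) + (4.18 - 1.04) + (8.81 - 6.17) + (9.97 - 9.41)
= 1.98 + 0.68 + 3.14 + 2.64 + 0.56
= 9


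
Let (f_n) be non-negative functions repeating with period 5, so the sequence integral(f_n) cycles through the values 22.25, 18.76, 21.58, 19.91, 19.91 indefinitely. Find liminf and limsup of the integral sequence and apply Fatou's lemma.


The sequence (integral(f_n)) is periodic with period 5, repeating the values 22.25, 18.76, 21.58, 19.91, 19.91 indefinitely.
Step 1: For a periodic sequence, every tail (a_m, a_(m+1), ...) contains all 5 period values infinitely often.
Step 2: Hence inf of every tail = min of the period values = min(22.25, 18.76, 21.58, 19.91, 19.91) = 18.76.
        liminf_n integral(f_n) = sup over m of (inf of tail from m) = 18.76.
Step 3: Similarly sup of every tail = max of the period values = 22.25.
        limsup_n integral(f_n) = 22.25.
Step 4: Fatou's lemma: integral(liminf_n f_n) <= liminf_n integral(f_n) = 18.76.
        So the integral of the pointwise liminf is at most 18.76.


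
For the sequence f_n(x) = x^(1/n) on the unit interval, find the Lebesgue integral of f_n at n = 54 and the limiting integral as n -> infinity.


At n = 54: f_54(x) = x^(1/54).
Step 1: integral(x^(1/54), 0, 1) = [x^(1/54+1) / (1/54+1)] from 0 to 1
     = 1 / (1/54 + 1) = 1 / ((54+1)/54) = 54/(54+1)
     = 54/55 = 0.981818
Step 2: As n -> infinity, f_n(x) = x^(1/n) -> 1 for x in (0,1], and f_n is increasing in n.
By MCT, lim_n integral(f_n) = integral(lim_n f_n) = integral(1, 0, 1) = 1.
Step 3: Verify convergence: 54/55 = 0.981818 -> 1


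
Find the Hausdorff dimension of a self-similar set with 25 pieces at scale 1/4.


For a self-similar set with N copies scaled by 1/r:
dim_H = log(N)/log(r) = log(25)/log(4)
= 3.218876/1.386294
= 2.321928


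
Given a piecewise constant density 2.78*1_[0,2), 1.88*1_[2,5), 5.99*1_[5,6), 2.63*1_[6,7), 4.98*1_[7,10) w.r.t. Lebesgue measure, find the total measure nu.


Integrate each piece of the Radon-Nikodym derivative:
Step 1: integral_0^2 2.78 dx = 2.78*(2-0) = 2.78*2 = 5.56
Step 2: integral_2^5 1.88 dx = 1.88*(5-2) = 1.88*3 = 5.64
Step 3: integral_5^6 5.99 dx = 5.99*(6-5) = 5.99*1 = 5.99
Step 4: integral_6^7 2.63 dx = 2.63*(7-6) = 2.63*1 = 2.63
Step 5: integral_7^10 4.98 dx = 4.98*(10-7) = 4.98*3 = 14.94
Total: 5.56 + 5.64 + 5.99 + 2.63 + 14.94 = 34.76


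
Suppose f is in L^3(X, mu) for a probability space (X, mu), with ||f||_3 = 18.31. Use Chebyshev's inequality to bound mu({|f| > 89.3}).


Chebyshev/Markov inequality: mu(|f| > eps) <= (||f||_p / eps)^p
Step 1: ||f||_3 / eps = 18.31 / 89.3 = 0.205039
Step 2: Raise to power p = 3:
  (0.205039)^3 = 0.00862
Step 3: Therefore mu(|f| > 89.3) <= 0.00862


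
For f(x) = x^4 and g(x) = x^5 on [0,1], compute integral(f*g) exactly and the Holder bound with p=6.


Step 1: Exact integral of f*g = integral(x^9, 0, 1) = 1/10
     = 0.1
Step 2: Holder bound with p=6, q=1.2:
  ||f||_p = (integral x^24 dx)^(1/6) = (1/25)^(1/6) = 0.584804
  ||g||_q = (integral x^6 dx)^(1/1.2) = (1/7)^(1/1.2) = 0.197584
Step 3: Holder bound = ||f||_p * ||g||_q = 0.584804 * 0.197584 = 0.115548
Verification: 0.1 <= 0.115548 (Holder holds)


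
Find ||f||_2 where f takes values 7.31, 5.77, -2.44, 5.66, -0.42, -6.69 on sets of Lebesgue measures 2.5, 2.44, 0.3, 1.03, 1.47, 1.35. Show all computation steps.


Step 1: Compute |f_i|^2 for each value:
  |7.31|^2 = 53.4361
  |5.77|^2 = 33.2929
  |-2.44|^2 = 5.9536
  |5.66|^2 = 32.0356
  |-0.42|^2 = 0.1764
  |-6.69|^2 = 44.7561
Step 2: Multiply by measures and sum:
  53.4361 * 2.5 = 133.59025
  33.2929 * 2.44 = 81.234676
  5.9536 * 0.3 = 1.78608
  32.0356 * 1.03 = 32.996668
  0.1764 * 1.47 = 0.259308
  44.7561 * 1.35 = 60.420735
Sum = 133.59025 + 81.234676 + 1.78608 + 32.996668 + 0.259308 + 60.420735 = 310.287717
Step 3: Take the p-th root:
||f||_2 = (310.287717)^(1/2) = 17.614986


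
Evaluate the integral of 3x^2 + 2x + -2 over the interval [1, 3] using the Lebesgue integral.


The Lebesgue integral of a Riemann-integrable function agrees with the Riemann integral.
Antiderivative F(x) = (3/3)x^3 + (2/2)x^2 + -2x
F(3) = (3/3)*3^3 + (2/2)*3^2 + -2*3
     = (3/3)*27 + (2/2)*9 + -2*3
     = 27 + 9 + -6
     = 30
F(1) = 0.0
Integral = F(3) - F(1) = 30 - 0.0 = 30


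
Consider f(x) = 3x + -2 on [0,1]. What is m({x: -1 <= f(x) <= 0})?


f^(-1)([-1, 0]) = {x : -1 <= 3x + -2 <= 0}
Solving: (-1 - -2)/3 <= x <= (0 - -2)/3
= [0.333333, 0.666667]
Intersecting with [0,1]: [0.333333, 0.666667]
Measure = 0.666667 - 0.333333 = 0.333333


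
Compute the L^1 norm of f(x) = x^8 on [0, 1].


Step 1: ||f||_1 = (integral_0^1 |x^8|^1 dx)^(1/1)
     = (integral_0^1 x^8 dx)^(1/1)
Step 2: integral_0^1 x^8 dx = [x^9/(9)] from 0 to 1 = 1^9/9
     = 1/9 = 0.111111
Step 3: ||f||_1 = (0.111111)^(1/1) = 0.111111


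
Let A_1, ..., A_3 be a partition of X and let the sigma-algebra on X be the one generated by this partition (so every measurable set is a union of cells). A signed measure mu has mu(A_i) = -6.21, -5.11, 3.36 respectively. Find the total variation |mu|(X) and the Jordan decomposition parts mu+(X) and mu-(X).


Step 1: Every measurable set is a union of atoms (the cells / points), so a Hahn decomposition is
  obtained by grouping atoms by sign: P = union of atoms with mu > 0, N = union of the remaining atoms.
  Atoms in P (indices): 3;  atoms in N (indices): 1, 2
  Positive values: 3.36
  Negative values: -6.21, -5.11
Step 2: mu+(X) = mu(P) = sum of positive atom values = 3.36
Step 3: mu-(X) = -mu(N) = sum of |negative atom values| = 11.32
Step 4: |mu|(X) = mu+(X) + mu-(X) = 3.36 + 11.32 = 14.68


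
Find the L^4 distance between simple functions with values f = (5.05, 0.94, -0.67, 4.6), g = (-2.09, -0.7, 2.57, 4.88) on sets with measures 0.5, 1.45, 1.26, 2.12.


Step 1: Compute differences f_i - g_i:
  5.05 - -2.09 = 7.14
  0.94 - -0.7 = 1.64
  -0.67 - 2.57 = -3.24
  4.6 - 4.88 = -0.28
Step 2: Compute |diff|^4 * measure for each set:
  |7.14|^4 * 0.5 = 2598.919616 * 0.5 = 1299.459808
  |1.64|^4 * 1.45 = 7.233948 * 1.45 = 10.489225
  |-3.24|^4 * 1.26 = 110.199606 * 1.26 = 138.851503
  |-0.28|^4 * 2.12 = 0.006147 * 2.12 = 0.013031
Step 3: Sum = 1448.813567
Step 4: ||f-g||_4 = (1448.813567)^(1/4) = 6.169545


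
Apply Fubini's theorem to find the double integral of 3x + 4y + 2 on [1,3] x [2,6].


By Fubini, integrate in x first, then y.
Step 1: Fix y, integrate over x in [1,3]:
  integral(3x + 4y + 2, x=1..3)
  = 3*(3^2 - 1^2)/2 + (4y + 2)*(3 - 1)
  = 12 + (4y + 2)*2
  = 12 + 8y + 4
  = 16 + 8y
Step 2: Integrate over y in [2,6]:
  integral(16 + 8y, y=2..6)
  = 16*4 + 8*(6^2 - 2^2)/2
  = 64 + 128
  = 192


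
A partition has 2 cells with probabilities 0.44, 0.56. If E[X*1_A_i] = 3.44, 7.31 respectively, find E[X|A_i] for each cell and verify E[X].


For each cell A_i: E[X|A_i] = E[X*1_A_i] / P(A_i)
Step 1: E[X|A_1] = 3.44 / 0.44 = 7.818182
Step 2: E[X|A_2] = 7.31 / 0.56 = 13.053571
Verification: E[X] = sum E[X*1_A_i] = 3.44 + 7.31 = 10.75


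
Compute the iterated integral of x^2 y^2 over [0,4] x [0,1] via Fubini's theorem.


By Fubini's theorem, the double integral factors as a product of single integrals:
Step 1: integral_0^4 x^2 dx = [x^3/3] from 0 to 4
     = 4^3/3 = 21.333333
Step 2: integral_0^1 y^2 dy = [y^3/3] from 0 to 1
     = 1^3/3 = 0.333333
Step 3: Double integral = 21.333333 * 0.333333 = 7.111111


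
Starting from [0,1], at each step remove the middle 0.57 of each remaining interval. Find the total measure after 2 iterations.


Step 1: At each step, fraction remaining = 1 - 0.57 = 0.43
Step 2: After 2 steps, measure = (0.43)^2
Step 3: Computing the power step by step:
  After step 1: 0.43
  After step 2: 0.1849
Result = 0.1849


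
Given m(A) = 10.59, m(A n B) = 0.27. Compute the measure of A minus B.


m(A \ B) = m(A) - m(A n B)
= 10.59 - 0.27
= 10.32


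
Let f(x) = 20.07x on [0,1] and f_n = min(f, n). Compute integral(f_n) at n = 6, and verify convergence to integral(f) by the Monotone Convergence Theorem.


f(x) = 20.07x on [0,1]; f_n(x) = min(20.07x, n). At n = 6:
Step 1: f(x) reaches 6 at x = 6/20.07 = 0.298954
Step 2: integral(f_6) = integral(20.07x, 0, 0.298954) + integral(6, 0.298954, 1)
       = 20.07*0.298954^2/2 + 6*(1 - 0.298954)
       = 0.896861 + 4.206278
       = 5.103139
Step 3: As n -> infinity, f_n increases to f, so by MCT integral(f_n) -> integral(f) = 20.07/2 = 10.035.
Convergence: integral(f_6) = 5.103139 -> 10.035 as n -> infinity


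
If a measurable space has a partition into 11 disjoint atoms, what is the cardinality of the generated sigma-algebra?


Each element of the sigma-algebra is a union of some subset of the 11 atoms.
The number of such subsets is 2^11 = 2048.


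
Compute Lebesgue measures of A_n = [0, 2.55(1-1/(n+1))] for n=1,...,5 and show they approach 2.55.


By continuity of measure from below: if A_n increases to A, then m(A_n) -> m(A).
Here A = [0, 2.55], so m(A) = 2.55
Step 1: a_1 = 2.55*(1 - 1/2) = 1.275, m(A_1) = 1.275
Step 2: a_2 = 2.55*(1 - 1/3) = 1.7, m(A_2) = 1.7
Step 3: a_3 = 2.55*(1 - 1/4) = 1.9125, m(A_3) = 1.9125
Step 4: a_4 = 2.55*(1 - 1/5) = 2.04, m(A_4) = 2.04
Step 5: a_5 = 2.55*(1 - 1/6) = 2.125, m(A_5) = 2.125
Limit: m(A_n) -> m([0,2.55]) = 2.55


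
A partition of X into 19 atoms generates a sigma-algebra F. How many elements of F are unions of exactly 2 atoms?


Each element of F is a union of some subset of the 19 atoms.
Elements that are unions of exactly 2 atoms correspond to 2-element subsets of the 19 atoms.
Count = C(19, 2) = 19! / (2! * 17!) = 171.


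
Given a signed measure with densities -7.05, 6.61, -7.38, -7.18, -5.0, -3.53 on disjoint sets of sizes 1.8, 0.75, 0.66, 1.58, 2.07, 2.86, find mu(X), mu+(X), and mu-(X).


Step 1: Compute signed measure on each set:
  Set 1: -7.05 * 1.8 = -12.69
  Set 2: 6.61 * 0.75 = 4.9575
  Set 3: -7.38 * 0.66 = -4.8708
  Set 4: -7.18 * 1.58 = -11.3444
  Set 5: -5.0 * 2.07 = -10.35
  Set 6: -3.53 * 2.86 = -10.0958
Step 2: Total signed measure = (-12.69) + (4.9575) + (-4.8708) + (-11.3444) + (-10.35) + (-10.0958)
     = -44.3935
Step 3: Positive part mu+(X) = sum of positive contributions = 4.9575
Step 4: Negative part mu-(X) = |sum of negative contributions| = 49.351


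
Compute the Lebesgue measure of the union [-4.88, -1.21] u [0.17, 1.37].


For pairwise disjoint intervals, m(union) = sum of lengths.
= (-1.21 - -4.88) + (1.37 - 0.17)
= 3.67 + 1.2
= 4.87


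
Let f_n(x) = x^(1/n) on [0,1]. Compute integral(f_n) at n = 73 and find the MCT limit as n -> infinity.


At n = 73: f_73(x) = x^(1/73).
Step 1: integral(x^(1/73), 0, 1) = [x^(1/73+1) / (1/73+1)] from 0 to 1
     = 1 / (1/73 + 1) = 1 / ((73+1)/73) = 73/(73+1)
     = 73/74 = 0.986486
Step 2: As n -> infinity, f_n(x) = x^(1/n) -> 1 for x in (0,1], and f_n is increasing in n.
By MCT, lim_n integral(f_n) = integral(lim_n f_n) = integral(1, 0, 1) = 1.
Step 3: Verify convergence: 73/74 = 0.986486 -> 1


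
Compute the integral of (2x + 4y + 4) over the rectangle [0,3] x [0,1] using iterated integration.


By Fubini, integrate in x first, then y.
Step 1: Fix y, integrate over x in [0,3]:
  integral(2x + 4y + 4, x=0..3)
  = 2*(3^2 - 0^2)/2 + (4y + 4)*(3 - 0)
  = 9 + (4y + 4)*3
  = 9 + 12y + 12
  = 21 + 12y
Step 2: Integrate over y in [0,1]:
  integral(21 + 12y, y=0..1)
  = 21*1 + 12*(1^2 - 0^2)/2
  = 21 + 6
  = 27


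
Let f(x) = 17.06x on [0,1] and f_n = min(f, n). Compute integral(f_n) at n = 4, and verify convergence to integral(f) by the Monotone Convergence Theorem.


f(x) = 17.06x on [0,1]; f_n(x) = min(17.06x, n). At n = 4:
Step 1: f(x) reaches 4 at x = 4/17.06 = 0.234467
Step 2: integral(f_4) = integral(17.06x, 0, 0.234467) + integral(4, 0.234467, 1)
       = 17.06*0.234467^2/2 + 4*(1 - 0.234467)
       = 0.468933 + 3.062134
       = 3.531067
Step 3: As n -> infinity, f_n increases to f, so by MCT integral(f_n) -> integral(f) = 17.06/2 = 8.53.
Convergence: integral(f_4) = 3.531067 -> 8.53 as n -> infinity


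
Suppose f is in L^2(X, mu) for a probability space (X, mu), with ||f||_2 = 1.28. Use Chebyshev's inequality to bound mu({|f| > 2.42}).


Chebyshev/Markov inequality: mu(|f| > eps) <= (||f||_p / eps)^p
Step 1: ||f||_2 / eps = 1.28 / 2.42 = 0.528926
Step 2: Raise to power p = 2:
  (0.528926)^2 = 0.279762
Step 3: Therefore mu(|f| > 2.42) <= 0.279762


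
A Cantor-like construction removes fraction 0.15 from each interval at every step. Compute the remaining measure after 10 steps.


Step 1: At each step, fraction remaining = 1 - 0.15 = 0.85
Step 2: After 10 steps, measure = (0.85)^10
Result = 0.196874


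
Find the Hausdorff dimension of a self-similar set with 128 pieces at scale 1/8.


For a self-similar set with N copies scaled by 1/r:
dim_H = log(N)/log(r) = log(128)/log(8)
= 4.85203/2.079442
= 2.333333


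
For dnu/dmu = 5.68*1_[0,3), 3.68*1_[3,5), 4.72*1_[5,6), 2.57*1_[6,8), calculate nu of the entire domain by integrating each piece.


Integrate each piece of the Radon-Nikodym derivative:
Step 1: integral_0^3 5.68 dx = 5.68*(3-0) = 5.68*3 = 17.04
Step 2: integral_3^5 3.68 dx = 3.68*(5-3) = 3.68*2 = 7.36
Step 3: integral_5^6 4.72 dx = 4.72*(6-5) = 4.72*1 = 4.72
Step 4: integral_6^8 2.57 dx = 2.57*(8-6) = 2.57*2 = 5.14
Total: 17.04 + 7.36 + 4.72 + 5.14 = 34.26


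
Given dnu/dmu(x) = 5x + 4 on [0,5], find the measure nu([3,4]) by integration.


nu(A) = integral_A (dnu/dmu) dmu = integral_3^4 (5x + 4) dx
Step 1: Antiderivative F(x) = (5/2)x^2 + 4x
Step 2: F(4) = (5/2)*4^2 + 4*4 = 40 + 16 = 56
Step 3: F(3) = (5/2)*3^2 + 4*3 = 22.5 + 12 = 34.5
Step 4: nu([3,4]) = F(4) - F(3) = 56 - 34.5 = 21.5


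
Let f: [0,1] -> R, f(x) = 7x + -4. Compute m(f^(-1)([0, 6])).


f^(-1)([0, 6]) = {x : 0 <= 7x + -4 <= 6}
Solving: (0 - -4)/7 <= x <= (6 - -4)/7
= [0.571429, 1.428571]
Intersecting with [0,1]: [0.571429, 1]
Measure = 1 - 0.571429 = 0.428571


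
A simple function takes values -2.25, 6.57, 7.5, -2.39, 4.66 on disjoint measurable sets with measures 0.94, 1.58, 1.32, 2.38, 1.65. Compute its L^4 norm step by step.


Step 1: Compute |f_i|^4 for each value:
  |-2.25|^4 = 25.628906
  |6.57|^4 = 1863.208592
  |7.5|^4 = 3164.0625
  |-2.39|^4 = 32.628086
  |4.66|^4 = 471.567283
Step 2: Multiply by measures and sum:
  25.628906 * 0.94 = 24.091172
  1863.208592 * 1.58 = 2943.869575
  3164.0625 * 1.32 = 4176.5625
  32.628086 * 2.38 = 77.654846
  471.567283 * 1.65 = 778.086018
Sum = 24.091172 + 2943.869575 + 4176.5625 + 77.654846 + 778.086018 = 8000.26411
Step 3: Take the p-th root:
||f||_4 = (8000.26411)^(1/4) = 9.457494


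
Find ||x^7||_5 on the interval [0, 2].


Step 1: ||f||_5 = (integral_0^2 |x^7|^5 dx)^(1/5)
     = (integral_0^2 x^35 dx)^(1/5)
Step 2: integral_0^2 x^35 dx = [x^36/(36)] from 0 to 2 = 2^36/36
     = 68719476736/36 = 1.908874e+09
Step 3: ||f||_5 = (1.908874e+09)^(1/5) = 71.805129


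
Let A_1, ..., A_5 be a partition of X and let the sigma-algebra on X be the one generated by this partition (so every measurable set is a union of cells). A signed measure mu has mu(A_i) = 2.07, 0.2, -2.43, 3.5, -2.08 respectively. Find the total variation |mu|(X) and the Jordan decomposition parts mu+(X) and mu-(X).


Step 1: Every measurable set is a union of atoms (the cells / points), so a Hahn decomposition is
  obtained by grouping atoms by sign: P = union of atoms with mu > 0, N = union of the remaining atoms.
  Atoms in P (indices): 1, 2, 4;  atoms in N (indices): 3, 5
  Positive values: 2.07, 0.2, 3.5
  Negative values: -2.43, -2.08
Step 2: mu+(X) = mu(P) = sum of positive atom values = 5.77
Step 3: mu-(X) = -mu(N) = sum of |negative atom values| = 4.51
Step 4: |mu|(X) = mu+(X) + mu-(X) = 5.77 + 4.51 = 10.28


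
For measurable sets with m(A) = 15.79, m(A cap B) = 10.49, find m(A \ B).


m(A \ B) = m(A) - m(A n B)
= 15.79 - 10.49
= 5.3


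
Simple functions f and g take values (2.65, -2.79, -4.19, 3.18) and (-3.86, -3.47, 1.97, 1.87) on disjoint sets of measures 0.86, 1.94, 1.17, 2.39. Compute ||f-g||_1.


Step 1: Compute differences f_i - g_i:
  2.65 - -3.86 = 6.51
  -2.79 - -3.47 = 0.68
  -4.19 - 1.97 = -6.16
  3.18 - 1.87 = 1.31
Step 2: Compute |diff|^1 * measure for each set:
  |6.51|^1 * 0.86 = 6.51 * 0.86 = 5.5986
  |0.68|^1 * 1.94 = 0.68 * 1.94 = 1.3192
  |-6.16|^1 * 1.17 = 6.16 * 1.17 = 7.2072
  |1.31|^1 * 2.39 = 1.31 * 2.39 = 3.1309
Step 3: Sum = 17.2559
Step 4: ||f-g||_1 = (17.2559)^(1/1) = 17.2559


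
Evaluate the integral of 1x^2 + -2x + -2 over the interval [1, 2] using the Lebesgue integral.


The Lebesgue integral of a Riemann-integrable function agrees with the Riemann integral.
Antiderivative F(x) = (1/3)x^3 + (-2/2)x^2 + -2x
F(2) = (1/3)*2^3 + (-2/2)*2^2 + -2*2
     = (1/3)*8 + (-2/2)*4 + -2*2
     = 2.666667 + -4 + -4
     = -5.333333
F(1) = -2.666667
Integral = F(2) - F(1) = -5.333333 - -2.666667 = -2.666667


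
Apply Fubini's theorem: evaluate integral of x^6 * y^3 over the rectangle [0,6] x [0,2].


By Fubini's theorem, the double integral factors as a product of single integrals:
Step 1: integral_0^6 x^6 dx = [x^7/7] from 0 to 6
     = 6^7/7 = 39990.857143
Step 2: integral_0^2 y^3 dy = [y^4/4] from 0 to 2
     = 2^4/4 = 4
Step 3: Double integral = 39990.857143 * 4 = 159963.428571


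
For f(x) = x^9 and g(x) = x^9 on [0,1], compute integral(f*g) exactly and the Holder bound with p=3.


Step 1: Exact integral of f*g = integral(x^18, 0, 1) = 1/19
     = 0.052632
Step 2: Holder bound with p=3, q=1.5:
  ||f||_p = (integral x^27 dx)^(1/3) = (1/28)^(1/3) = 0.329317
  ||g||_q = (integral x^13.5 dx)^(1/1.5) = (1/14.5)^(1/1.5) = 0.168172
Step 3: Holder bound = ||f||_p * ||g||_q = 0.329317 * 0.168172 = 0.055382
Verification: 0.052632 <= 0.055382 (Holder holds)
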